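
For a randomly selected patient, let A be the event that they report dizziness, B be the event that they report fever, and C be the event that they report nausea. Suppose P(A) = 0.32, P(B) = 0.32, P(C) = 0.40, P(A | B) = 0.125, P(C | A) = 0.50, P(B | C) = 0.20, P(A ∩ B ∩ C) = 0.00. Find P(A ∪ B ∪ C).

P(A ∩ B) = P(B)·P(A|B) = 0.32 × 0.125 = 0.04
P(A ∩ C) = P(A)·P(C|A) = 0.32 × 0.50 = 0.16
P(B ∩ C) = P(C)·P(B|C) = 0.40 × 0.20 = 0.08
P(A ∪ B ∪ C) = 0.32 + 0.32 + 0.40 − 0.04 − 0.16 − 0.08 + 0.00 = 0.76

0.76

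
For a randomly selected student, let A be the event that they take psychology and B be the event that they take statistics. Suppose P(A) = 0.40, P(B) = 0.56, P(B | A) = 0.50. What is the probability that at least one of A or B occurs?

0.76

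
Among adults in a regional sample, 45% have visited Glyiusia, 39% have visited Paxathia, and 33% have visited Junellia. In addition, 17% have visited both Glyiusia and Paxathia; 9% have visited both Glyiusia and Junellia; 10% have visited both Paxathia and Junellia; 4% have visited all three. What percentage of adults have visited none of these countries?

15%

Using inclusion–exclusion:
P(≥1) = 45 + 39 + 33 − 17 − 9 − 10 + 4 = 85%
P(none) = 100% − 85% = 15%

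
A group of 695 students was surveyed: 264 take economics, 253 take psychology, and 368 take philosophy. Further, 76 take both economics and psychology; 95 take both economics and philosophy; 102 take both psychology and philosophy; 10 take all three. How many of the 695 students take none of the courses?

73

|at least one| = 264 + 253 + 368 − 76 − 95 − 102 + 10 = 622
None: 695 − 622 = 73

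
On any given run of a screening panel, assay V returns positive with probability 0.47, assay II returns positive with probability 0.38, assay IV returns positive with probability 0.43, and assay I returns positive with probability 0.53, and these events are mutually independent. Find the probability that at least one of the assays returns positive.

0.91196806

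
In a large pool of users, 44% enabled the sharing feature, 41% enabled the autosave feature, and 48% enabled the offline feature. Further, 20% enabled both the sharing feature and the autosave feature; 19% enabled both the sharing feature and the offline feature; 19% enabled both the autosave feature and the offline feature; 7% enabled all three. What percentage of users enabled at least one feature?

82%

Apply inclusion-exclusion:
P(at least one) = 44 + 41 + 48 − 20 − 19 − 19 + 7 = 82%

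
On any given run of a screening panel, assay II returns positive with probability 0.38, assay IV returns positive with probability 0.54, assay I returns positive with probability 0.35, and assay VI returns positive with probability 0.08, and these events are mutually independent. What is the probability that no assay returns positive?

P(none) = (1 − 0.38) × (1 − 0.54) × (1 − 0.35) × (1 − 0.08) = 0.62 × 0.46 × 0.65 × 0.92 = 0.1705496

0.1705496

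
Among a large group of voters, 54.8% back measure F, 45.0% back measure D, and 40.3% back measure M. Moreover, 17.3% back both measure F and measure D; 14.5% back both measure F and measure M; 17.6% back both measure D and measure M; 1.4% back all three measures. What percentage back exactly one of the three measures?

45.5%

By inclusion–exclusion (exactly-one form):
P(exactly one) = 54.8 + 45.0 + 40.3 − 2·17.3 − 2·14.5 − 2·17.6 + 3·1.4 = 45.5%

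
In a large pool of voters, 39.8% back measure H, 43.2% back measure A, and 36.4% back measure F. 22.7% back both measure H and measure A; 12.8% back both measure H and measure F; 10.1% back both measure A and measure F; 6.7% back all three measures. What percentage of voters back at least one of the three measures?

80.5%

By inclusion–exclusion:
P(≥1) = 39.8 + 43.2 + 36.4 − 22.7 − 12.8 − 10.1 + 6.7 = 80.5%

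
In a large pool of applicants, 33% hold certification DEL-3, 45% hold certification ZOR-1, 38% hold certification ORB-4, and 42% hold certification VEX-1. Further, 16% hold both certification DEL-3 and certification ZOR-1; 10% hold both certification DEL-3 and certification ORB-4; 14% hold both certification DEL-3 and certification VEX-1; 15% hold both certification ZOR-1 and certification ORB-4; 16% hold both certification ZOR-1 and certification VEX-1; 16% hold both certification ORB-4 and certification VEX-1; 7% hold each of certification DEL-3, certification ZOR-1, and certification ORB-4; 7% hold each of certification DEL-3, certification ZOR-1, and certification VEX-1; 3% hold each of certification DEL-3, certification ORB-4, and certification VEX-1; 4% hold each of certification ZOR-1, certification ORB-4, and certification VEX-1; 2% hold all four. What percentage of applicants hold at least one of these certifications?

90%

Using inclusion–exclusion:
P(at least one) = 33 + 45 + 38 + 42 − 16 − 10 − 14 − 15 − 16 − 16 + 7 + 7 + 3 + 4 − 2 = 90%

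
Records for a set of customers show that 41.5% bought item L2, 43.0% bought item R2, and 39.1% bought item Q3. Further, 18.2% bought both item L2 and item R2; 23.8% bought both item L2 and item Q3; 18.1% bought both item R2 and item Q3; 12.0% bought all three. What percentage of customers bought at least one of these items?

75.5%

By inclusion-exclusion,
P(at least one) = 41.5 + 43.0 + 39.1 − 18.2 − 23.8 − 18.1 + 12.0 = 75.5%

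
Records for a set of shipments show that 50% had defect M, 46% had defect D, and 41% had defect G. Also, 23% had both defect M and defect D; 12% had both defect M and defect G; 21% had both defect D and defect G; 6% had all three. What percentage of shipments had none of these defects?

Apply inclusion-exclusion:
P(≥1) = 50 + 46 + 41 − 23 − 12 − 21 + 6 = 87%
P(none) = 100% − 87% = 13%

13%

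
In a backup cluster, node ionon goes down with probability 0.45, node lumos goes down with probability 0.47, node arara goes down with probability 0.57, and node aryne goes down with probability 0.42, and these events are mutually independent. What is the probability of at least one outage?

0.9272999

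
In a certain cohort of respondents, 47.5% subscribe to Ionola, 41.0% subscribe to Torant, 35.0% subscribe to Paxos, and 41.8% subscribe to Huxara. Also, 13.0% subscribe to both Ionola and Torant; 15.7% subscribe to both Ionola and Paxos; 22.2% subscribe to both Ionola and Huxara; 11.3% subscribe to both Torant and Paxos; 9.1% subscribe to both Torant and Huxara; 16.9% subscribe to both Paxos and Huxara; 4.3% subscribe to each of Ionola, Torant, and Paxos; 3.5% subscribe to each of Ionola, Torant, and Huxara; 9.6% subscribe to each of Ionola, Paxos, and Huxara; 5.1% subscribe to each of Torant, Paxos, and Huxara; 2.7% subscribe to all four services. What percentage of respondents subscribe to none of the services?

3.1%

P(≥1) = 47.5 + 41.0 + 35.0 + 41.8 − 13.0 − 15.7 − 22.2 − 11.3 − 9.1 − 16.9 + 4.3 + 3.5 + 9.6 + 5.1 − 2.7 = 96.9%
P(none) = 100% − 96.9% = 3.1%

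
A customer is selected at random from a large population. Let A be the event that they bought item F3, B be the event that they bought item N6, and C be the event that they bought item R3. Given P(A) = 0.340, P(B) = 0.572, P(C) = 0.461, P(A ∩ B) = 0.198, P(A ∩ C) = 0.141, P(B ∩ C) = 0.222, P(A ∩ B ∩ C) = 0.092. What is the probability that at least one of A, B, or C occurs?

Inclusion–exclusion gives
P(A ∪ B ∪ C) = 0.340 + 0.572 + 0.461 − 0.198 − 0.141 − 0.222 + 0.092 = 0.904

0.904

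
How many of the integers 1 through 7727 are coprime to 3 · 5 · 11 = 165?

3748

Using inclusion–exclusion:
2575 + 1545 + 702 − 515 − 234 − 140 + 46 = 3979
7727 − 3979 = 3748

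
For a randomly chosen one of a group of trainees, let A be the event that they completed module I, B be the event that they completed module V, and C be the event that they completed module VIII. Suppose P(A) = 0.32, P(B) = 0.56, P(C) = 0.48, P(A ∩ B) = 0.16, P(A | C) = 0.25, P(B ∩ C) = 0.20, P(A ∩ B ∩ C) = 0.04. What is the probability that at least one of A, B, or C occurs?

P(A ∩ C) = P(C)·P(A|C) = 0.48 × 0.25 = 0.12
P(A ∪ B ∪ C) = 0.32 + 0.56 + 0.48 − 0.16 − 0.12 − 0.20 + 0.04 = 0.92

0.92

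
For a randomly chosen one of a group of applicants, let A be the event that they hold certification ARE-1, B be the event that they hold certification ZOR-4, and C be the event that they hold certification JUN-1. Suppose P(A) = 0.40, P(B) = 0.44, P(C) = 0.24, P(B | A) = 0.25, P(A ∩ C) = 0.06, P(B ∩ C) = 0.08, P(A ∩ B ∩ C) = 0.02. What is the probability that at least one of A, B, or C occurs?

0.86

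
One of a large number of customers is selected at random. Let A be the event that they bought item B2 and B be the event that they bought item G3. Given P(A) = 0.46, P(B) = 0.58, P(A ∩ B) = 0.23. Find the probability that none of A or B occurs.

0.19

P(A ∪ B) = 0.46 + 0.58 − 0.23 = 0.81
P(none) = 1 − 0.81 = 0.19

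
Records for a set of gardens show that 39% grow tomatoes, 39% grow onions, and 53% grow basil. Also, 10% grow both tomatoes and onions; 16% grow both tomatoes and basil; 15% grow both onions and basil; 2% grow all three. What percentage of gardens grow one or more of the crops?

92%

Inclusion–exclusion gives
P(≥1) = 39 + 39 + 53 − 10 − 16 − 15 + 2 = 92%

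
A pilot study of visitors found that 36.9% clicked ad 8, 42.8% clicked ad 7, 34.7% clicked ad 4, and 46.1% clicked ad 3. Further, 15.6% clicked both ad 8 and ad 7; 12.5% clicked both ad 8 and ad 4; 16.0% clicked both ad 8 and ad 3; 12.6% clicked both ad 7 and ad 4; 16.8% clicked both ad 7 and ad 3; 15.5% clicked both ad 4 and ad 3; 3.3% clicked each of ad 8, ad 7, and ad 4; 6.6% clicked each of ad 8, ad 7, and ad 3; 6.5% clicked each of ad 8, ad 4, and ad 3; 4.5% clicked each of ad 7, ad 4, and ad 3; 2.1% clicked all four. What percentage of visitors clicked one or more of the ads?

90.3%

P(at least one) = 36.9 + 42.8 + 34.7 + 46.1 − 15.6 − 12.5 − 16.0 − 12.6 − 16.8 − 15.5 + 3.3 + 6.6 + 6.5 + 4.5 − 2.1 = 90.3%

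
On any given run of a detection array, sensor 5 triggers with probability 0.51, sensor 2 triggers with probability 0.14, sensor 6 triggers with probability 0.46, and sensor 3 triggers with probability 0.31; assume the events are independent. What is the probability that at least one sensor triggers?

0.84298636

P(none) = (1 − 0.51) × (1 − 0.14) × (1 − 0.46) × (1 − 0.31) = 0.49 × 0.86 × 0.54 × 0.69 = 0.15701364
P(at least one) = 1 − 0.15701364 = 0.84298636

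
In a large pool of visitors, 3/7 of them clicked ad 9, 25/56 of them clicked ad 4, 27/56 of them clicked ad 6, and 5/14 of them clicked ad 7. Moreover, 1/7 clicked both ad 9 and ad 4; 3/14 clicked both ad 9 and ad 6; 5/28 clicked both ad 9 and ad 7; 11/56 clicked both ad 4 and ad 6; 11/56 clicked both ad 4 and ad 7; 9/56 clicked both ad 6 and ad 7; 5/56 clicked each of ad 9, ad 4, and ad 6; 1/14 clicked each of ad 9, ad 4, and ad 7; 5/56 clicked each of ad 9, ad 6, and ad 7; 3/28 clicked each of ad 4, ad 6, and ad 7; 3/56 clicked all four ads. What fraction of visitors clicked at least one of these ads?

P(≥1) = 3/7 + 25/56 + 27/56 + 5/14 − 1/7 − 3/14 − 5/28 − 11/56 − 11/56 − 9/56 + 5/56 + 1/14 + 5/56 + 3/28 − 3/56 = 13/14

13/14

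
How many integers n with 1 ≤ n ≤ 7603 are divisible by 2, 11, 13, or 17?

4601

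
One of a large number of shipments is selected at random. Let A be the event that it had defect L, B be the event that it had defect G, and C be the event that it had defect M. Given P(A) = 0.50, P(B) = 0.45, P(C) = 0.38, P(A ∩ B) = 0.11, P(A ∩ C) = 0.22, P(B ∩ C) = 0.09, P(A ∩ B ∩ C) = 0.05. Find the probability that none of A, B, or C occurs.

Apply inclusion-exclusion:
P(A ∪ B ∪ C) = 0.50 + 0.45 + 0.38 − 0.11 − 0.22 − 0.09 + 0.05 = 0.96
P(none) = 1 − 0.96 = 0.04

0.04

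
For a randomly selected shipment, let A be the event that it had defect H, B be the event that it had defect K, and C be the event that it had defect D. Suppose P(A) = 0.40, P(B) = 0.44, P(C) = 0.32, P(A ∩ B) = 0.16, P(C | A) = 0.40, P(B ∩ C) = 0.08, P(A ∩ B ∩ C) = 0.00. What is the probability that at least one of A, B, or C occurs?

0.76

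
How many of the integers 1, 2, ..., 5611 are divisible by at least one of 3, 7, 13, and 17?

⌊5611/3⌋ + ⌊5611/7⌋ + ⌊5611/13⌋ + ⌊5611/17⌋ − ⌊5611/21⌋ − ⌊5611/39⌋ − ⌊5611/51⌋ − ⌊5611/91⌋ − ⌊5611/119⌋ − ⌊5611/221⌋ + ⌊5611/273⌋ + ⌊5611/357⌋ + ⌊5611/663⌋ + ⌊5611/1547⌋ − ⌊5611/4641⌋ = 1870 + 801 + 431 + 330 − 267 − 143 − 110 − 61 − 47 − 25 + 20 + 15 + 8 + 3 − 1 = 2824

2824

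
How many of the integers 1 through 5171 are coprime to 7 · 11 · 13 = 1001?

3720

738 + 470 + 397 − 67 − 56 − 36 + 5 = 1451
5171 − 1451 = 3720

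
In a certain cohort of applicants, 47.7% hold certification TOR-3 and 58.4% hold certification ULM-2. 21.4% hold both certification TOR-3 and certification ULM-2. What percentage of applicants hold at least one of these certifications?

P(≥1) = 47.7 + 58.4 − 21.4 = 84.7%

84.7%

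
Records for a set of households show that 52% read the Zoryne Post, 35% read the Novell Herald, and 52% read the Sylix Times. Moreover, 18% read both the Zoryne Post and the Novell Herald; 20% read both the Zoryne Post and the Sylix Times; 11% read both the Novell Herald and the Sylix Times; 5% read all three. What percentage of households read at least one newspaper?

95%

P(union) = 52 + 35 + 52 − 18 − 20 − 11 + 5 = 95%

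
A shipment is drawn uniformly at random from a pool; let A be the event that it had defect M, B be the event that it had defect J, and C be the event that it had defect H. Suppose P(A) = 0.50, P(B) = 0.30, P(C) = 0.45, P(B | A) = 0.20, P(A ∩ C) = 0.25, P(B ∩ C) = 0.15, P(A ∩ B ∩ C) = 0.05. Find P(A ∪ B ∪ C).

0.80

P(A ∩ B) = P(A)·P(B|A) = 0.50 × 0.20 = 0.10
P(A ∪ B ∪ C) = 0.50 + 0.30 + 0.45 − 0.10 − 0.25 − 0.15 + 0.05 = 0.80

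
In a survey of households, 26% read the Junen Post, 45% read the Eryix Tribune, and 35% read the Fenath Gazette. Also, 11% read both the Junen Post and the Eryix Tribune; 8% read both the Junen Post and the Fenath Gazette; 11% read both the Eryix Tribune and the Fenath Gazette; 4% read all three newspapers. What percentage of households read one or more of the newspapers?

Using inclusion–exclusion:
P(≥1) = 26 + 45 + 35 − 11 − 8 − 11 + 4 = 80%

80%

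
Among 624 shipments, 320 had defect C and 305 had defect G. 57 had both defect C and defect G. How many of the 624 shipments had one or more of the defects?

568

By inclusion-exclusion,
|at least one| = 320 + 305 − 57 = 568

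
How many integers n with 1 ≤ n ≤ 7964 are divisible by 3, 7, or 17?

3680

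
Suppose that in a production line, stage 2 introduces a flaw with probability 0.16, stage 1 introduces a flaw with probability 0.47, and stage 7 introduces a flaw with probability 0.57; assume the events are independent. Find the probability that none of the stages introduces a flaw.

0.191436

Independence gives P(none) = ∏(1 − pᵢ).
P(none) = (1 − 0.16) × (1 − 0.47) × (1 − 0.57) = 0.84 × 0.53 × 0.43 = 0.191436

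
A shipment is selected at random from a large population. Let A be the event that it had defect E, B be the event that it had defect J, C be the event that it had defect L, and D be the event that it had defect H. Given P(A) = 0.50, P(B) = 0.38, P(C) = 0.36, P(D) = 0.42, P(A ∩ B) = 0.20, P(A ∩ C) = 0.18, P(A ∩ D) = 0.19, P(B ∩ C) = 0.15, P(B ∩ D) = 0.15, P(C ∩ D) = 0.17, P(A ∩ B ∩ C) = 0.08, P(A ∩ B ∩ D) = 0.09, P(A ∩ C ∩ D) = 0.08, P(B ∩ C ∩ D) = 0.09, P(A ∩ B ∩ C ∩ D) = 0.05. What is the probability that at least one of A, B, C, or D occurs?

Apply inclusion-exclusion:
P(A ∪ B ∪ C ∪ D) = 0.50 + 0.38 + 0.36 + 0.42 − 0.20 − 0.18 − 0.19 − 0.15 − 0.15 − 0.17 + 0.08 + 0.09 + 0.08 + 0.09 − 0.05 = 0.91

0.91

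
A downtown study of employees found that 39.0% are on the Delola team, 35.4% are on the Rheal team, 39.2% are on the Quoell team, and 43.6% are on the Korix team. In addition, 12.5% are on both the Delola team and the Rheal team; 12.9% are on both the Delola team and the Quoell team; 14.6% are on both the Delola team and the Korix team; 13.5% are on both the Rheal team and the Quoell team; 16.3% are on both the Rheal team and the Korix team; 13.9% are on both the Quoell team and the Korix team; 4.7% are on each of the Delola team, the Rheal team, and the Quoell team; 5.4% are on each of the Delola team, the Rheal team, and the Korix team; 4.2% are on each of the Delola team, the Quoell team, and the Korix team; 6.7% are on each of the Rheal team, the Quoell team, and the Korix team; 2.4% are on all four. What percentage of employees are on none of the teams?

7.9%

P(union) = 39.0 + 35.4 + 39.2 + 43.6 − 12.5 − 12.9 − 14.6 − 13.5 − 16.3 − 13.9 + 4.7 + 5.4 + 4.2 + 6.7 − 2.4 = 92.1%
P(none) = 100% − 92.1% = 7.9%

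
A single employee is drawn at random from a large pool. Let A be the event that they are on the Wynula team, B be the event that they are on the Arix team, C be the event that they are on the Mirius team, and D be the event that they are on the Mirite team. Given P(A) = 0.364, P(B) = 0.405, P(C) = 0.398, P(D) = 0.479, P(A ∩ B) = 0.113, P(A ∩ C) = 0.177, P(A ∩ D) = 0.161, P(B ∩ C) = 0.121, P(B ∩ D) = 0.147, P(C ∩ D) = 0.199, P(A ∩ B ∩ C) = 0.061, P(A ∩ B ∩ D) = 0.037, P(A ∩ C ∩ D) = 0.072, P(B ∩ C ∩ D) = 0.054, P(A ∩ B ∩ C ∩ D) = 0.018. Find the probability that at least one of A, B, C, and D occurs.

0.934

P(A ∪ B ∪ C ∪ D) = 0.364 + 0.405 + 0.398 + 0.479 − 0.113 − 0.177 − 0.161 − 0.121 − 0.147 − 0.199 + 0.061 + 0.037 + 0.072 + 0.054 − 0.018 = 0.934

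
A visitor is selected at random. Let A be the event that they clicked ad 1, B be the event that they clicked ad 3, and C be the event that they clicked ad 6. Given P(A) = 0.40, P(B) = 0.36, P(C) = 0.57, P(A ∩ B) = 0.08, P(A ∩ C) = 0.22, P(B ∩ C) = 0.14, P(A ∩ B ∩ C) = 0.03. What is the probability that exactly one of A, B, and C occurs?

0.54

P(exactly one) = 0.40 + 0.36 + 0.57 − 2·0.08 − 2·0.22 − 2·0.14 + 3·0.03 = 0.54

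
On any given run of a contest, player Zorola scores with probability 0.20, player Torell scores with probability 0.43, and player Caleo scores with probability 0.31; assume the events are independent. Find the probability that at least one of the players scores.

P(none) = (1 − 0.20) × (1 − 0.43) × (1 − 0.31) = 0.80 × 0.57 × 0.69 = 0.31464
P(at least one) = 1 − 0.31464 = 0.68536

0.68536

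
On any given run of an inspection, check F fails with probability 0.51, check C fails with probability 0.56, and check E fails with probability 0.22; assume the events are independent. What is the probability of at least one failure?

P(none) = (1 − 0.51) × (1 − 0.56) × (1 − 0.22) = 0.49 × 0.44 × 0.78 = 0.168168
P(at least one) = 1 − 0.168168 = 0.831832

0.831832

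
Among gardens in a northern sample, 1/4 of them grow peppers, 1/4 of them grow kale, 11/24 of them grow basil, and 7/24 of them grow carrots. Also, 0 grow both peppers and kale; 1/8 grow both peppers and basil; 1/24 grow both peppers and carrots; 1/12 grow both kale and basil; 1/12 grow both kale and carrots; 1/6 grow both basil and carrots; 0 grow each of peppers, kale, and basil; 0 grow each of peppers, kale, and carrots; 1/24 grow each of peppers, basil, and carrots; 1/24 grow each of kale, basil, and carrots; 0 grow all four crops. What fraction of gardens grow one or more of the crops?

Using inclusion–exclusion:
P(at least one) = 1/4 + 1/4 + 11/24 + 7/24 − 0 − 1/8 − 1/24 − 1/12 − 1/12 − 1/6 + 0 + 0 + 1/24 + 1/24 − 0 = 5/6

5/6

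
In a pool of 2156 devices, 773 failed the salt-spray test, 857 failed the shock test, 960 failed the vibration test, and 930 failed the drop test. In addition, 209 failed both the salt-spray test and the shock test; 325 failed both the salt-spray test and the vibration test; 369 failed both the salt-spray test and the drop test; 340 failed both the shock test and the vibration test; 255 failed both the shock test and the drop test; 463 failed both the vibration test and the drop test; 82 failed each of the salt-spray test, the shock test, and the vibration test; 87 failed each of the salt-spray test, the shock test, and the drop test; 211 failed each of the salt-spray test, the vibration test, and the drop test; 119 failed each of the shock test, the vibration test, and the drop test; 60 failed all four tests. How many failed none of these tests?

158

By inclusion-exclusion,
|union| = 773 + 857 + 960 + 930 − 209 − 325 − 369 − 340 − 255 − 463 + 82 + 87 + 211 + 119 − 60 = 1998
None: 2156 − 1998 = 158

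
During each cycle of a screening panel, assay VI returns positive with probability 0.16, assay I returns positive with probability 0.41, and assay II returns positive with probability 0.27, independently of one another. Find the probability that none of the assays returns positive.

Since the events are independent, P(none) is the product of the individual non-occurrence probabilities.
P(none) = (1 − 0.16) × (1 − 0.41) × (1 − 0.27) = 0.84 × 0.59 × 0.73 = 0.361788

0.361788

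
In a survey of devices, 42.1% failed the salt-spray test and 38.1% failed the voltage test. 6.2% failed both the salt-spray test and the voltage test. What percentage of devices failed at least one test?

P(at least one) = 42.1 + 38.1 − 6.2 = 74.0%

74.0%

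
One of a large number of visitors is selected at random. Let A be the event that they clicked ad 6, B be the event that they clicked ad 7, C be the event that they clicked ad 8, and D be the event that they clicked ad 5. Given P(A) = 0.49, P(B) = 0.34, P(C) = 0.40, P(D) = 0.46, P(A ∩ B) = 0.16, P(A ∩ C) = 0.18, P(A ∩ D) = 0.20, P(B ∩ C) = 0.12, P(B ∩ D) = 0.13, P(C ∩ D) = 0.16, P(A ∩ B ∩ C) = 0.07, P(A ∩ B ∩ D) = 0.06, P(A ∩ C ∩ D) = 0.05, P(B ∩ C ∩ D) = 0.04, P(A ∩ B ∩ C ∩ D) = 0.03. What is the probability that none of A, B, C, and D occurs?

0.07

By inclusion-exclusion,
P(A ∪ B ∪ C ∪ D) = 0.49 + 0.34 + 0.40 + 0.46 − 0.16 − 0.18 − 0.20 − 0.12 − 0.13 − 0.16 + 0.07 + 0.06 + 0.05 + 0.04 − 0.03 = 0.93
P(none) = 1 − 0.93 = 0.07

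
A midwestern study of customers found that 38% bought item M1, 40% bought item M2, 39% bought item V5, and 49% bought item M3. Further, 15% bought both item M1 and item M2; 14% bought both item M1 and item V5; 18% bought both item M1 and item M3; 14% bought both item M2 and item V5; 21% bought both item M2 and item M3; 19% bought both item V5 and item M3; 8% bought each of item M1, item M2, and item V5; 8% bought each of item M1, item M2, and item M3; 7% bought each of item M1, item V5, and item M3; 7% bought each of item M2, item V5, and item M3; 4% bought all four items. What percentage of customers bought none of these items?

Using inclusion–exclusion:
P(union) = 38 + 40 + 39 + 49 − 15 − 14 − 18 − 14 − 21 − 19 + 8 + 8 + 7 + 7 − 4 = 91%
P(none) = 100% − 91% = 9%

9%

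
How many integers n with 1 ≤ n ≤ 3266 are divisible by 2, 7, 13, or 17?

Inclusion–exclusion gives
1633 + 466 + 251 + 192 − 233 − 125 − 96 − 35 − 27 − 14 + 17 + 13 + 7 + 2 − 1 = 2050

2050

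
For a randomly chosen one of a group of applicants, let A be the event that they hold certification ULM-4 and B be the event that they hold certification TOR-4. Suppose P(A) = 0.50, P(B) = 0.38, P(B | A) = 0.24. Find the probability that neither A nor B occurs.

0.24

P(A ∩ B) = P(A)·P(B|A) = 0.50 × 0.24 = 0.12
P(A ∪ B) = 0.50 + 0.38 − 0.12 = 0.76
P(none) = 1 − 0.76 = 0.24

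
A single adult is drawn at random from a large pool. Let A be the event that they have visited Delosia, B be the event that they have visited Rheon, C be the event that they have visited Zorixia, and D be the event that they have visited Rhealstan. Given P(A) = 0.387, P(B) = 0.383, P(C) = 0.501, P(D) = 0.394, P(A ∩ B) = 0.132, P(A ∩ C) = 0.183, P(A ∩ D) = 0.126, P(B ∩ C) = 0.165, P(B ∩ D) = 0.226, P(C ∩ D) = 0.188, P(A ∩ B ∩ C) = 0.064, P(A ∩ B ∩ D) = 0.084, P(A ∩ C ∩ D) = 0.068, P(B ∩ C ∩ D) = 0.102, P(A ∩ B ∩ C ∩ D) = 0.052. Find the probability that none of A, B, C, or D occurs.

Inclusion–exclusion gives
P(A ∪ B ∪ C ∪ D) = 0.387 + 0.383 + 0.501 + 0.394 − 0.132 − 0.183 − 0.126 − 0.165 − 0.226 − 0.188 + 0.064 + 0.084 + 0.068 + 0.102 − 0.052 = 0.911
P(none) = 1 − 0.911 = 0.089

0.089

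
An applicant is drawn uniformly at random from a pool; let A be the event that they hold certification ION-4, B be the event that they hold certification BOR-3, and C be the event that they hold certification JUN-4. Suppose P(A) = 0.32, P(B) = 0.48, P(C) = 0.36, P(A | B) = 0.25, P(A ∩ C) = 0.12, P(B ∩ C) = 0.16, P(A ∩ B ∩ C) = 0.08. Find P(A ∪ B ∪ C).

P(A ∩ B) = P(B)·P(A|B) = 0.48 × 0.25 = 0.12
By inclusion-exclusion,
P(A ∪ B ∪ C) = 0.32 + 0.48 + 0.36 − 0.12 − 0.12 − 0.16 + 0.08 = 0.84

0.84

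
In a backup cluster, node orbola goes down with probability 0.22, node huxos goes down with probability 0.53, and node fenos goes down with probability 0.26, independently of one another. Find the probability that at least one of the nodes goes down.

0.728716

Since the events are independent, P(none) is the product of the individual non-occurrence probabilities.
P(none) = (1 − 0.22) × (1 − 0.53) × (1 − 0.26) = 0.78 × 0.47 × 0.74 = 0.271284
P(at least one) = 1 − 0.271284 = 0.728716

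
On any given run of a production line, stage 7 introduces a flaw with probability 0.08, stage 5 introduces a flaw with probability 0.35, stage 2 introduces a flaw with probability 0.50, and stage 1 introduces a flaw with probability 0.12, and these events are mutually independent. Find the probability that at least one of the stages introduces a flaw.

0.73688

Independence gives P(none) = ∏(1 − pᵢ).
P(none) = (1 − 0.08) × (1 − 0.35) × (1 − 0.50) × (1 − 0.12) = 0.92 × 0.65 × 0.50 × 0.88 = 0.26312
P(at least one) = 1 − 0.26312 = 0.73688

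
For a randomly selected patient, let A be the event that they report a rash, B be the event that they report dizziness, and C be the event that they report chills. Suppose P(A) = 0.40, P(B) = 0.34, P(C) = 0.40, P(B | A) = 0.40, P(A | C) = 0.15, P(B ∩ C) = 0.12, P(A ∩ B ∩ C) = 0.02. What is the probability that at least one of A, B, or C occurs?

P(A ∩ B) = P(A)·P(B|A) = 0.40 × 0.40 = 0.16
P(A ∩ C) = P(C)·P(A|C) = 0.40 × 0.15 = 0.06
P(A ∪ B ∪ C) = 0.40 + 0.34 + 0.40 − 0.16 − 0.06 − 0.12 + 0.02 = 0.82

0.82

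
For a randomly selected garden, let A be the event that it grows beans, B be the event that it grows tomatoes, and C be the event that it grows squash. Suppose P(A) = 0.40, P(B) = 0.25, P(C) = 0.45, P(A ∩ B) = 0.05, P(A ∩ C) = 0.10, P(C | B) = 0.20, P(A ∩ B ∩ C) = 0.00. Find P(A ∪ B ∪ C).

0.90

P(B ∩ C) = P(B)·P(C|B) = 0.25 × 0.20 = 0.05
Using inclusion–exclusion:
P(A ∪ B ∪ C) = 0.40 + 0.25 + 0.45 − 0.05 − 0.10 − 0.05 + 0.00 = 0.90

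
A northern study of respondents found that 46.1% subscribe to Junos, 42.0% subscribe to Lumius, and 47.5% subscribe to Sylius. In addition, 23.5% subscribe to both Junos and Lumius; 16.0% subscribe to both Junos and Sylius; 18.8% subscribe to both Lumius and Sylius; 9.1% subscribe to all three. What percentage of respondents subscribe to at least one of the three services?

P(at least one) = 46.1 + 42.0 + 47.5 − 23.5 − 16.0 − 18.8 + 9.1 = 86.4%

86.4%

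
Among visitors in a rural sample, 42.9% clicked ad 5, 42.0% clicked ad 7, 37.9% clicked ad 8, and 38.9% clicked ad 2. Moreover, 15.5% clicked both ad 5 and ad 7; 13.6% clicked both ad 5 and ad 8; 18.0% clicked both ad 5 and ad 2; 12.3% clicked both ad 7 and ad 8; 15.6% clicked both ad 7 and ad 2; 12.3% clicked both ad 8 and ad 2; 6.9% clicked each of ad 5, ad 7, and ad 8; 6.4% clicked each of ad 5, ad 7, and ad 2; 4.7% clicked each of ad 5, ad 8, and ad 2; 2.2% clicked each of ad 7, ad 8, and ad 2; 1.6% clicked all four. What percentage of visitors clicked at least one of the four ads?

P(union) = 42.9 + 42.0 + 37.9 + 38.9 − 15.5 − 13.6 − 18.0 − 12.3 − 15.6 − 12.3 + 6.9 + 6.4 + 4.7 + 2.2 − 1.6 = 93.0%

93.0%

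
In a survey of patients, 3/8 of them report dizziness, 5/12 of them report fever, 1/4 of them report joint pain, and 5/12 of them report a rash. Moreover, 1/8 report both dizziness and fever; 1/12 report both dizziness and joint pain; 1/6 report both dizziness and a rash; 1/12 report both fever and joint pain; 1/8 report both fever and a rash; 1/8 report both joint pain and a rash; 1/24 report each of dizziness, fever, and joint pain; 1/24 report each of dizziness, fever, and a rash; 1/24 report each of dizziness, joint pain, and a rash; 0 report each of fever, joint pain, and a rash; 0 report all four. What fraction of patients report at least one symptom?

Inclusion–exclusion gives
P(at least one) = 3/8 + 5/12 + 1/4 + 5/12 − 1/8 − 1/12 − 1/6 − 1/12 − 1/8 − 1/8 + 1/24 + 1/24 + 1/24 + 0 − 0 = 7/8

7/8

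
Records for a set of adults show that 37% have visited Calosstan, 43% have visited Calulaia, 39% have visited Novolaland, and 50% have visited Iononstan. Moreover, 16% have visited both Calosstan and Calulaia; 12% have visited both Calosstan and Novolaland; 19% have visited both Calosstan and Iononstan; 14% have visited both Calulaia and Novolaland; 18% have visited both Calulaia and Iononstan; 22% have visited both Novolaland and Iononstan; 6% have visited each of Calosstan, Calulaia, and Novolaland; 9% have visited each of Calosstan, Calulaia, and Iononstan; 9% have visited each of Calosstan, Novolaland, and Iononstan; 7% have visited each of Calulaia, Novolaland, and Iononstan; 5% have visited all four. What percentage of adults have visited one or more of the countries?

Inclusion–exclusion gives
P(at least one) = 37 + 43 + 39 + 50 − 16 − 12 − 19 − 14 − 18 − 22 + 6 + 9 + 9 + 7 − 5 = 94%

94%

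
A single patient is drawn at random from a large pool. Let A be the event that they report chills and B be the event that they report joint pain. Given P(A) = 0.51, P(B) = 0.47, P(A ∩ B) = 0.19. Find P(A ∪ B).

P(A ∪ B) = 0.51 + 0.47 − 0.19 = 0.79

0.79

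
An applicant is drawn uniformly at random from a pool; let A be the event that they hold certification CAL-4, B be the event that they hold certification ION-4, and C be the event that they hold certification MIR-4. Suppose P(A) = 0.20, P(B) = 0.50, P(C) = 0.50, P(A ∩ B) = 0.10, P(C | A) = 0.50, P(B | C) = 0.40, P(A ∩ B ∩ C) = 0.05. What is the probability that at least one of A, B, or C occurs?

0.85

P(A ∩ C) = P(A)·P(C|A) = 0.20 × 0.50 = 0.10
P(B ∩ C) = P(C)·P(B|C) = 0.50 × 0.40 = 0.20
Apply inclusion-exclusion:
P(A ∪ B ∪ C) = 0.20 + 0.50 + 0.50 − 0.10 − 0.10 − 0.20 + 0.05 = 0.85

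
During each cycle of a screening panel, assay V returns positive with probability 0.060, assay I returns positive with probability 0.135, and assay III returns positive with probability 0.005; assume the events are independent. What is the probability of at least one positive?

0.1909655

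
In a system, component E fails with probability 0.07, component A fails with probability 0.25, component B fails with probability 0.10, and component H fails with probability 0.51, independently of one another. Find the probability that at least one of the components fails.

0.6924025

P(none) = (1 − 0.07) × (1 − 0.25) × (1 − 0.10) × (1 − 0.51) = 0.93 × 0.75 × 0.90 × 0.49 = 0.3075975
P(at least one) = 1 − 0.3075975 = 0.6924025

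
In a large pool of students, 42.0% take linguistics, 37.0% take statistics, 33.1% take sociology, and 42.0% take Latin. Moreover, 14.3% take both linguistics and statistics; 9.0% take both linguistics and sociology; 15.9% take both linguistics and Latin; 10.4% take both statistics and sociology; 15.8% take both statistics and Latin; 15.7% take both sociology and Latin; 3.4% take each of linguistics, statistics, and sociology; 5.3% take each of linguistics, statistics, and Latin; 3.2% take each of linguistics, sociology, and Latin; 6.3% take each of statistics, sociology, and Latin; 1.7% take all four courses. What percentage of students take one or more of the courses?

P(≥1) = 42.0 + 37.0 + 33.1 + 42.0 − 14.3 − 9.0 − 15.9 − 10.4 − 15.8 − 15.7 + 3.4 + 5.3 + 3.2 + 6.3 − 1.7 = 89.5%

89.5%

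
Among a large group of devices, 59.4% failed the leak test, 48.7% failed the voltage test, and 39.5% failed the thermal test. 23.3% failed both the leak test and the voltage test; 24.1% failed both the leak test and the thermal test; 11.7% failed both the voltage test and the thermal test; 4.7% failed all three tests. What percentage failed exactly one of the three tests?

P(exactly one) = 59.4 + 48.7 + 39.5 − 2·23.3 − 2·24.1 − 2·11.7 + 3·4.7 = 43.5%

43.5%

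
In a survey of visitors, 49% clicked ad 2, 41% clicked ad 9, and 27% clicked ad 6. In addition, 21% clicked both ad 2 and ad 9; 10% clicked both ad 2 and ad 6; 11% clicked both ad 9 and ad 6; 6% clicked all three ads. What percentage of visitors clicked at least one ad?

By inclusion-exclusion,
P(≥1) = 49 + 41 + 27 − 21 − 10 − 11 + 6 = 81%

81%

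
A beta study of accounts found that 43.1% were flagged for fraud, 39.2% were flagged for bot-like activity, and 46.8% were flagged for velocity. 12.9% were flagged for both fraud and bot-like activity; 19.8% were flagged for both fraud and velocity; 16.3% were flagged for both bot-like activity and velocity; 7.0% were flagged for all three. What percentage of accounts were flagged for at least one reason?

Using inclusion–exclusion:
P(≥1) = 43.1 + 39.2 + 46.8 − 12.9 − 19.8 − 16.3 + 7.0 = 87.1%

87.1%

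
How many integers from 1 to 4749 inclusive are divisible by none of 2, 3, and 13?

By inclusion–exclusion:
2374 + 1583 + 365 − 791 − 182 − 121 + 60 = 3288
4749 − 3288 = 1461

1461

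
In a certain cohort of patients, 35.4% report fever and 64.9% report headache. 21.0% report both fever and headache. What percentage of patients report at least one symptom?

By inclusion-exclusion,
P(union) = 35.4 + 64.9 − 21.0 = 79.3%

79.3%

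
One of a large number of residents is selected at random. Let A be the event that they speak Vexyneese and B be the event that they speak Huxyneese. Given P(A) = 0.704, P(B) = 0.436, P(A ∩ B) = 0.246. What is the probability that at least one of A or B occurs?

0.894

P(A ∪ B) = 0.704 + 0.436 − 0.246 = 0.894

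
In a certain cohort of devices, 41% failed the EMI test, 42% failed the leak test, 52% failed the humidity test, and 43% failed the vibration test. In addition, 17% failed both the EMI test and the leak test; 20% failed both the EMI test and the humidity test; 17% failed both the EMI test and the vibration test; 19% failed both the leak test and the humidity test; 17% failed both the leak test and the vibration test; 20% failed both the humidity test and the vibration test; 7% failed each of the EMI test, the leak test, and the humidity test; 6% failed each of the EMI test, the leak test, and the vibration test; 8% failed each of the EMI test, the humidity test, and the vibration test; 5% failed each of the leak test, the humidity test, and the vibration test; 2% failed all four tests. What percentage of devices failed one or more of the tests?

92%

Using inclusion–exclusion:
P(at least one) = 41 + 42 + 52 + 43 − 17 − 20 − 17 − 19 − 17 − 20 + 7 + 6 + 8 + 5 − 2 = 92%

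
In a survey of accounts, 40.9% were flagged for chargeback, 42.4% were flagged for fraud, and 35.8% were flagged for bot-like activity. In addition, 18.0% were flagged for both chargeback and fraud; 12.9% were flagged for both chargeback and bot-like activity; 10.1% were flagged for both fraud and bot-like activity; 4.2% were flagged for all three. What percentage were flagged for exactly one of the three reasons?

49.7%

Using the inclusion–exclusion count for exactly one event:
P(exactly one) = 40.9 + 42.4 + 35.8 − 2·18.0 − 2·12.9 − 2·10.1 + 3·4.2 = 49.7%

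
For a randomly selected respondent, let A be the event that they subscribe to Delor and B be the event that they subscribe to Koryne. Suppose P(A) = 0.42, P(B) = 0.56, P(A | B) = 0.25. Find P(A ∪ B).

P(A ∩ B) = P(B)·P(A|B) = 0.56 × 0.25 = 0.14
Apply inclusion-exclusion:
P(A ∪ B) = 0.42 + 0.56 − 0.14 = 0.84

0.84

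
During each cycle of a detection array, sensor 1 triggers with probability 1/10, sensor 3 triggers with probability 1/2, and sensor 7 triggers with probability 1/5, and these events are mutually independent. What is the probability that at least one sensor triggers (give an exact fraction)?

16/25

P(none) = (1 − 1/10) × (1 − 1/2) × (1 − 1/5) = 9/10 × 1/2 × 4/5 = 9/25
P(at least one) = 1 − 9/25 = 16/25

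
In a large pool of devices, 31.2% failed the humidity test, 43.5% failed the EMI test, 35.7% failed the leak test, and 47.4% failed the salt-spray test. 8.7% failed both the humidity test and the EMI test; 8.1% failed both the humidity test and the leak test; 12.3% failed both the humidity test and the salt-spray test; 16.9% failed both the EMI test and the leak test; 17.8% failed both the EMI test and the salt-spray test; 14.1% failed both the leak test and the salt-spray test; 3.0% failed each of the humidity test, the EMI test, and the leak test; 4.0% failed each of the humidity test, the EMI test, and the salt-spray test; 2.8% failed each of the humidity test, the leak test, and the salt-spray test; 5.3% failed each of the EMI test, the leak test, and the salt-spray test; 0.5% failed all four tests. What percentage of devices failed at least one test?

P(at least one) = 31.2 + 43.5 + 35.7 + 47.4 − 8.7 − 8.1 − 12.3 − 16.9 − 17.8 − 14.1 + 3.0 + 4.0 + 2.8 + 5.3 − 0.5 = 94.5%

94.5%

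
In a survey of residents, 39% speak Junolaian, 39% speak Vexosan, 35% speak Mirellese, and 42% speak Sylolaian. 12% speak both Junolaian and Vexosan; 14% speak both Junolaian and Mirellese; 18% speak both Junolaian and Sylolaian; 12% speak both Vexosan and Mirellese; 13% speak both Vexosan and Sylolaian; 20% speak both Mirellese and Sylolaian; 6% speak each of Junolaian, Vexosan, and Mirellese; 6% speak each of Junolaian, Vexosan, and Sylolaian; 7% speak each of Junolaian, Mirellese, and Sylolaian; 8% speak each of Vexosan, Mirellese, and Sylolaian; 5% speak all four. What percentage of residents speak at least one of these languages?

Apply inclusion-exclusion:
P(union) = 39 + 39 + 35 + 42 − 12 − 14 − 18 − 12 − 13 − 20 + 6 + 6 + 7 + 8 − 5 = 88%

88%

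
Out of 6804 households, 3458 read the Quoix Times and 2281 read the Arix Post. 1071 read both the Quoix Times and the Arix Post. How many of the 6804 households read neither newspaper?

Using inclusion–exclusion:
|at least one| = 3458 + 2281 − 1071 = 4668
None: 6804 − 4668 = 2136

2136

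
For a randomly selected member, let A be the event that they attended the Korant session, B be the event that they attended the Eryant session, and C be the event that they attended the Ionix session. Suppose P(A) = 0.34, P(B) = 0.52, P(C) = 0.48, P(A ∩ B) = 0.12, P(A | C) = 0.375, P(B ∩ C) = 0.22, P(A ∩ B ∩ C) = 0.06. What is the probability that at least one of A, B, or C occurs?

0.88

P(A ∩ C) = P(C)·P(A|C) = 0.48 × 0.375 = 0.18
P(A ∪ B ∪ C) = 0.34 + 0.52 + 0.48 − 0.12 − 0.18 − 0.22 + 0.06 = 0.88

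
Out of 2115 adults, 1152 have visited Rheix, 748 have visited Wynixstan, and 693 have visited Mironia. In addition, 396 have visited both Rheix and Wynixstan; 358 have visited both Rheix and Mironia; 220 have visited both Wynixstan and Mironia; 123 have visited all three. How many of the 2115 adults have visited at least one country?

N(≥1) = 1152 + 748 + 693 − 396 − 358 − 220 + 123 = 1742

1742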